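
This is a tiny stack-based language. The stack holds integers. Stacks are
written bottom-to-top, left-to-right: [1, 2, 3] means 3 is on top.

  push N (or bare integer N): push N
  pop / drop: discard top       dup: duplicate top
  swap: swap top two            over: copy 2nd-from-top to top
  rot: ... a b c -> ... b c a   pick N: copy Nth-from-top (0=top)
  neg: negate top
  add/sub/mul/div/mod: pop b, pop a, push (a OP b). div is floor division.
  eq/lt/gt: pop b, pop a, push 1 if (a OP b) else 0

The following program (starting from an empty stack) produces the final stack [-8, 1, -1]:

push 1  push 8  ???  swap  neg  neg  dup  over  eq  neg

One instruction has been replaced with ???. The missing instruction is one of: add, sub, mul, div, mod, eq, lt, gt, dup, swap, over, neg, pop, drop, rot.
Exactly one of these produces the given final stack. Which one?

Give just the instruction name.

Answer: neg

Derivation:
Stack before ???: [1, 8]
Stack after ???:  [1, -8]
The instruction that transforms [1, 8] -> [1, -8] is: neg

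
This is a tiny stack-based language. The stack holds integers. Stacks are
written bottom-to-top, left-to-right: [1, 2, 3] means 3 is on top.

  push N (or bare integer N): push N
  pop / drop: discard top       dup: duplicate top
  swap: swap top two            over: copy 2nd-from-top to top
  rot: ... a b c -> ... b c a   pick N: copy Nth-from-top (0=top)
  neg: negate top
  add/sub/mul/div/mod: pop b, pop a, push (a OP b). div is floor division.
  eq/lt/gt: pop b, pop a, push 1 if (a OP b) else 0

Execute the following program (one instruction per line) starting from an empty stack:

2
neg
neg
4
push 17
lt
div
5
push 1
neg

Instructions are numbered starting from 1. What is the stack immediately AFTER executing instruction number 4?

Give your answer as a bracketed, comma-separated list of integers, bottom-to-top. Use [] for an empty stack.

Step 1 ('2'): [2]
Step 2 ('neg'): [-2]
Step 3 ('neg'): [2]
Step 4 ('4'): [2, 4]

Answer: [2, 4]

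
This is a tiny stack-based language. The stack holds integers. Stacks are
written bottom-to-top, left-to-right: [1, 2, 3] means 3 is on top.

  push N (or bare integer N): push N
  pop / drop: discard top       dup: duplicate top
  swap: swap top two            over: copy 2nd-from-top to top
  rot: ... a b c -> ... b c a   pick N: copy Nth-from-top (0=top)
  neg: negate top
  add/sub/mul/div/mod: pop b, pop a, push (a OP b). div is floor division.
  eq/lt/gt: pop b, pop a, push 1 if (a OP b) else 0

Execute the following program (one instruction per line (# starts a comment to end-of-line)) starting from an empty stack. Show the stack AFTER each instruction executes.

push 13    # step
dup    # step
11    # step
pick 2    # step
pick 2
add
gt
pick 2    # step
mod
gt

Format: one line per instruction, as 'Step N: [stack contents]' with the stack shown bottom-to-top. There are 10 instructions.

Step 1: [13]
Step 2: [13, 13]
Step 3: [13, 13, 11]
Step 4: [13, 13, 11, 13]
Step 5: [13, 13, 11, 13, 13]
Step 6: [13, 13, 11, 26]
Step 7: [13, 13, 0]
Step 8: [13, 13, 0, 13]
Step 9: [13, 13, 0]
Step 10: [13, 1]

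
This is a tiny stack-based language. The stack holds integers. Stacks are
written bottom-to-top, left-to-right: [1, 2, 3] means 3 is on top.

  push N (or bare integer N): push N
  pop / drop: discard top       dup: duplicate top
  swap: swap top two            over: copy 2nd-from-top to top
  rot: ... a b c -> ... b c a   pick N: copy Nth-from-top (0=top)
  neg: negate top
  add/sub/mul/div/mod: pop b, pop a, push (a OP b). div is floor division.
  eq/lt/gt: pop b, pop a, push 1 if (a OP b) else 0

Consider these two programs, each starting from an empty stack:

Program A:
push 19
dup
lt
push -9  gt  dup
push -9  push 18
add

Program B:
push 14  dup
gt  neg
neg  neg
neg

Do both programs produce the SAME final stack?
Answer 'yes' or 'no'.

Program A trace:
  After 'push 19': [19]
  After 'dup': [19, 19]
  After 'lt': [0]
  After 'push -9': [0, -9]
  After 'gt': [1]
  After 'dup': [1, 1]
  After 'push -9': [1, 1, -9]
  After 'push 18': [1, 1, -9, 18]
  After 'add': [1, 1, 9]
Program A final stack: [1, 1, 9]

Program B trace:
  After 'push 14': [14]
  After 'dup': [14, 14]
  After 'gt': [0]
  After 'neg': [0]
  After 'neg': [0]
  After 'neg': [0]
  After 'neg': [0]
Program B final stack: [0]
Same: no

Answer: no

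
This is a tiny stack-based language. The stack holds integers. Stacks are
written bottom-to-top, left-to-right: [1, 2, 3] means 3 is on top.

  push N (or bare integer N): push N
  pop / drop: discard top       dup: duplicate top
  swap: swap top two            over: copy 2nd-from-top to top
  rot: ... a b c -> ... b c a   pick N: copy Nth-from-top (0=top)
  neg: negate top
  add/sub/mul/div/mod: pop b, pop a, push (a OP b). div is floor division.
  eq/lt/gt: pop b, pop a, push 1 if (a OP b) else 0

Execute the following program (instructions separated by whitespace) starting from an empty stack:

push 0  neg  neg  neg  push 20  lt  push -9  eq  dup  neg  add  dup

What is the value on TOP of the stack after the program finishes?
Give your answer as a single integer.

After 'push 0': [0]
After 'neg': [0]
After 'neg': [0]
After 'neg': [0]
After 'push 20': [0, 20]
After 'lt': [1]
After 'push -9': [1, -9]
After 'eq': [0]
After 'dup': [0, 0]
After 'neg': [0, 0]
After 'add': [0]
After 'dup': [0, 0]

Answer: 0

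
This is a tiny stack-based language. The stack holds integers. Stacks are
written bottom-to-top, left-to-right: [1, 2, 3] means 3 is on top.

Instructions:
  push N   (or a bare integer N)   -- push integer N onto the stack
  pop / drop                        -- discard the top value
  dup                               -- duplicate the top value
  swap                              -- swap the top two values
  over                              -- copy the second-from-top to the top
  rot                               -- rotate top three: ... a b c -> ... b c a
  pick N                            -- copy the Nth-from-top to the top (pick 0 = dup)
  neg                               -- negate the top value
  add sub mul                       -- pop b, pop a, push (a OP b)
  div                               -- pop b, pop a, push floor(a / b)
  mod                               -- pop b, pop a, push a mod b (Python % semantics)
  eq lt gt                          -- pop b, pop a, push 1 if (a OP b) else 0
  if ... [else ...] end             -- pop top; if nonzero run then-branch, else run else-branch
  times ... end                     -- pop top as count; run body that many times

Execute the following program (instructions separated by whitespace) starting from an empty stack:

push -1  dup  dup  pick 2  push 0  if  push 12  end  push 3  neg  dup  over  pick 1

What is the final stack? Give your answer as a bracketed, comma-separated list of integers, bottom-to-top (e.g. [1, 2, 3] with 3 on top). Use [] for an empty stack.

Answer: [-1, -1, -1, -1, -3, -3, -3, -3]

Derivation:
After 'push -1': [-1]
After 'dup': [-1, -1]
After 'dup': [-1, -1, -1]
After 'pick 2': [-1, -1, -1, -1]
After 'push 0': [-1, -1, -1, -1, 0]
After 'if': [-1, -1, -1, -1]
After 'push 3': [-1, -1, -1, -1, 3]
After 'neg': [-1, -1, -1, -1, -3]
After 'dup': [-1, -1, -1, -1, -3, -3]
After 'over': [-1, -1, -1, -1, -3, -3, -3]
After 'pick 1': [-1, -1, -1, -1, -3, -3, -3, -3]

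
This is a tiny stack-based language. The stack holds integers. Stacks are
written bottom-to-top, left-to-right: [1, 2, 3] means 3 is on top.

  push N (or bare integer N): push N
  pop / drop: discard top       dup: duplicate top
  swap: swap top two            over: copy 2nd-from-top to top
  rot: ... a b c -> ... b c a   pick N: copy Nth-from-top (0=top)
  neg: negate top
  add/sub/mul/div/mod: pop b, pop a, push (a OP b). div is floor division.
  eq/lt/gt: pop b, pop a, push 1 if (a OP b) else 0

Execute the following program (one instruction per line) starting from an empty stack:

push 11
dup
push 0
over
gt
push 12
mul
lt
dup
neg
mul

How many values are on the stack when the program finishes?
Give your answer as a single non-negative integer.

Answer: 2

Derivation:
After 'push 11': stack = [11] (depth 1)
After 'dup': stack = [11, 11] (depth 2)
After 'push 0': stack = [11, 11, 0] (depth 3)
After 'over': stack = [11, 11, 0, 11] (depth 4)
After 'gt': stack = [11, 11, 0] (depth 3)
After 'push 12': stack = [11, 11, 0, 12] (depth 4)
After 'mul': stack = [11, 11, 0] (depth 3)
After 'lt': stack = [11, 0] (depth 2)
After 'dup': stack = [11, 0, 0] (depth 3)
After 'neg': stack = [11, 0, 0] (depth 3)
After 'mul': stack = [11, 0] (depth 2)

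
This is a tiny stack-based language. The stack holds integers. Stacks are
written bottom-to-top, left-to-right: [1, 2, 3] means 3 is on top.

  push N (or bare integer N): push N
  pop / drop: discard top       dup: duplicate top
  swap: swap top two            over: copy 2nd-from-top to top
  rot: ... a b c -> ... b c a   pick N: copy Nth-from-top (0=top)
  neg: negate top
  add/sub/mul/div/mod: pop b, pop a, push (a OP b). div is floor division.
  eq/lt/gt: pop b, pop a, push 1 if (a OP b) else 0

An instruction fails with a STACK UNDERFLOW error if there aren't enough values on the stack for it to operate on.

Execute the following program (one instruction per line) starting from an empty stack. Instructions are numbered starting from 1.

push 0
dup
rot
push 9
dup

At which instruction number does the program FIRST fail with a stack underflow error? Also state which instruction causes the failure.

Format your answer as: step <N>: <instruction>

Step 1 ('push 0'): stack = [0], depth = 1
Step 2 ('dup'): stack = [0, 0], depth = 2
Step 3 ('rot'): needs 3 value(s) but depth is 2 — STACK UNDERFLOW

Answer: step 3: rot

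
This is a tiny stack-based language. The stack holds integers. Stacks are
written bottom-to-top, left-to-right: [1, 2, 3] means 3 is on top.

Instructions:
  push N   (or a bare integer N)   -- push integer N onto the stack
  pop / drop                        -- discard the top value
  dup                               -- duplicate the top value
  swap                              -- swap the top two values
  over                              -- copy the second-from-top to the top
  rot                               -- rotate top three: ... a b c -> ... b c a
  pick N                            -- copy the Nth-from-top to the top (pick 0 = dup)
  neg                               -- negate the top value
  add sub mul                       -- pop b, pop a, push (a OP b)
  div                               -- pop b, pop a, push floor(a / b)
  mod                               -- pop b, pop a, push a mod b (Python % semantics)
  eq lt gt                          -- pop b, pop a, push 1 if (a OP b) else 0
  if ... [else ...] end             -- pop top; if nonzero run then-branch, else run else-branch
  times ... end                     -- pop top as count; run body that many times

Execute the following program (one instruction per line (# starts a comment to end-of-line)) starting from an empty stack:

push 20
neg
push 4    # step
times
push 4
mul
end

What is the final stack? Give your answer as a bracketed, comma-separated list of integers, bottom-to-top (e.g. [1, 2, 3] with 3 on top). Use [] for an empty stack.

After 'push 20': [20]
After 'neg': [-20]
After 'push 4': [-20, 4]
After 'times': [-20]
After 'push 4': [-20, 4]
After 'mul': [-80]
After 'push 4': [-80, 4]
After 'mul': [-320]
After 'push 4': [-320, 4]
After 'mul': [-1280]
After 'push 4': [-1280, 4]
After 'mul': [-5120]

Answer: [-5120]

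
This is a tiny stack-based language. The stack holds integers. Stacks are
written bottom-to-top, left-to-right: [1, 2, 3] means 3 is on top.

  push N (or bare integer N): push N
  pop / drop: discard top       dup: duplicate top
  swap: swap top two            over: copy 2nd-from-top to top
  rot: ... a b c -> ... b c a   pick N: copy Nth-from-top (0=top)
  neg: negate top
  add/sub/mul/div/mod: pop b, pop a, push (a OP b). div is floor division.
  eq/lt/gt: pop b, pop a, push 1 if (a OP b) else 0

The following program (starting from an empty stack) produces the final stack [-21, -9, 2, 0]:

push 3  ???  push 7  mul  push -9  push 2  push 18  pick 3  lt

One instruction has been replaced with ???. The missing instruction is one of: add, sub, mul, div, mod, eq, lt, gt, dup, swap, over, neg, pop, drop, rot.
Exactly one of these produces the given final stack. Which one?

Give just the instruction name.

Stack before ???: [3]
Stack after ???:  [-3]
The instruction that transforms [3] -> [-3] is: neg

Answer: neg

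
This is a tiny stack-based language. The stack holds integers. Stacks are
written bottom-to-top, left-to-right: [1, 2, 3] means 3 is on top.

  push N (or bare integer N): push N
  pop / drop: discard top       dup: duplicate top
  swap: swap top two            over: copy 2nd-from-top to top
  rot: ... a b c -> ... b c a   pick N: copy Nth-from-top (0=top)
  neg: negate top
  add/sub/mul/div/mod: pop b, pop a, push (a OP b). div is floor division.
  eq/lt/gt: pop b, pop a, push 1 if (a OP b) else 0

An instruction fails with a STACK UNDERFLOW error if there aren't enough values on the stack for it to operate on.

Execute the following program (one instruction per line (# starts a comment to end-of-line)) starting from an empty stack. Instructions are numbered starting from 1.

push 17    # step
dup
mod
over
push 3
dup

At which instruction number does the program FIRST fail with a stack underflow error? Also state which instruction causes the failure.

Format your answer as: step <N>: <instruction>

Step 1 ('push 17'): stack = [17], depth = 1
Step 2 ('dup'): stack = [17, 17], depth = 2
Step 3 ('mod'): stack = [0], depth = 1
Step 4 ('over'): needs 2 value(s) but depth is 1 — STACK UNDERFLOW

Answer: step 4: over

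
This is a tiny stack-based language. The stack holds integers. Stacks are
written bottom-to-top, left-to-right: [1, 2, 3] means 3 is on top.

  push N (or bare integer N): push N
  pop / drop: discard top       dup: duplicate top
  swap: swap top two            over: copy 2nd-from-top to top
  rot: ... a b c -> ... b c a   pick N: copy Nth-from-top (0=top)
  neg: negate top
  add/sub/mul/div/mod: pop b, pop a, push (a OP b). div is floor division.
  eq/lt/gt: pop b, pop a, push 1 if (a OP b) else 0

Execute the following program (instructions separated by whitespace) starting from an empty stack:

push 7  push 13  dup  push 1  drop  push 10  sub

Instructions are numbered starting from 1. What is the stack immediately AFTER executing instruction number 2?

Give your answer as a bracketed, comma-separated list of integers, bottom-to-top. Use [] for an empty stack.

Answer: [7, 13]

Derivation:
Step 1 ('push 7'): [7]
Step 2 ('push 13'): [7, 13]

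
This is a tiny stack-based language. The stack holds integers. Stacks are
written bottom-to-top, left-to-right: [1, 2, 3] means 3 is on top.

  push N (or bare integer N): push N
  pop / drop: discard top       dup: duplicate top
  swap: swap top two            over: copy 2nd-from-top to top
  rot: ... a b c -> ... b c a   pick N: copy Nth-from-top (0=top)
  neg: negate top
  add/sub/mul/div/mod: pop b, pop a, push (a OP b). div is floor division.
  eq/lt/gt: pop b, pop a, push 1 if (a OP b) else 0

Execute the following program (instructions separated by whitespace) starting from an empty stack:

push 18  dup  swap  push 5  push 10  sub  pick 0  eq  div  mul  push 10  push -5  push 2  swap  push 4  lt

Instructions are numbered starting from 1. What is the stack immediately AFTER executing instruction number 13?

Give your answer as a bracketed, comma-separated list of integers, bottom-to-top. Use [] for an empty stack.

Answer: [324, 10, -5, 2]

Derivation:
Step 1 ('push 18'): [18]
Step 2 ('dup'): [18, 18]
Step 3 ('swap'): [18, 18]
Step 4 ('push 5'): [18, 18, 5]
Step 5 ('push 10'): [18, 18, 5, 10]
Step 6 ('sub'): [18, 18, -5]
Step 7 ('pick 0'): [18, 18, -5, -5]
Step 8 ('eq'): [18, 18, 1]
Step 9 ('div'): [18, 18]
Step 10 ('mul'): [324]
Step 11 ('push 10'): [324, 10]
Step 12 ('push -5'): [324, 10, -5]
Step 13 ('push 2'): [324, 10, -5, 2]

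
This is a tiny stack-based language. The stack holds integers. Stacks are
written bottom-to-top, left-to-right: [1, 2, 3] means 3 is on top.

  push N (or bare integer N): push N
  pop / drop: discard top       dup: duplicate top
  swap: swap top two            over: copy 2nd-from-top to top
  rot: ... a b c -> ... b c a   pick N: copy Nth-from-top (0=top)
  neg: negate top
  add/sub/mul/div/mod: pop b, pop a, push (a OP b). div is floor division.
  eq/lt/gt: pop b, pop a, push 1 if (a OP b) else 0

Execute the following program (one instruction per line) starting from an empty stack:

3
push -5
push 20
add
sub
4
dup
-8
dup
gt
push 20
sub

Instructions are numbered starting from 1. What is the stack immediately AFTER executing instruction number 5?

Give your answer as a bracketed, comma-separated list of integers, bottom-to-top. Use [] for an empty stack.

Step 1 ('3'): [3]
Step 2 ('push -5'): [3, -5]
Step 3 ('push 20'): [3, -5, 20]
Step 4 ('add'): [3, 15]
Step 5 ('sub'): [-12]

Answer: [-12]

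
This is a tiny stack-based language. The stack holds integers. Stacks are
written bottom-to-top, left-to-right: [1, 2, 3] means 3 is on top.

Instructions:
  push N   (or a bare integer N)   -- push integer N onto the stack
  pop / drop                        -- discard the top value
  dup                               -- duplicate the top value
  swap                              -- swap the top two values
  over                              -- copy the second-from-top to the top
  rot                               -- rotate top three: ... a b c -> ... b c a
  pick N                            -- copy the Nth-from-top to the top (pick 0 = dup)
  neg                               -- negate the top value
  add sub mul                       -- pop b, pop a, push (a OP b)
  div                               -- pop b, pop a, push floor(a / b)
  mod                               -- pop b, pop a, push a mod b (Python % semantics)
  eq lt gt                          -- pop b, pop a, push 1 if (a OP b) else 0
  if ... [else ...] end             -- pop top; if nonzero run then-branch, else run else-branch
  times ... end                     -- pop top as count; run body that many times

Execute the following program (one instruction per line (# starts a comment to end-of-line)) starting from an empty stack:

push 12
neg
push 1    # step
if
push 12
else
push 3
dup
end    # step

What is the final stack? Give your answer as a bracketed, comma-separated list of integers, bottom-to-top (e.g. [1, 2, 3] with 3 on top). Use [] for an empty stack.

Answer: [-12, 12]

Derivation:
After 'push 12': [12]
After 'neg': [-12]
After 'push 1': [-12, 1]
After 'if': [-12]
After 'push 12': [-12, 12]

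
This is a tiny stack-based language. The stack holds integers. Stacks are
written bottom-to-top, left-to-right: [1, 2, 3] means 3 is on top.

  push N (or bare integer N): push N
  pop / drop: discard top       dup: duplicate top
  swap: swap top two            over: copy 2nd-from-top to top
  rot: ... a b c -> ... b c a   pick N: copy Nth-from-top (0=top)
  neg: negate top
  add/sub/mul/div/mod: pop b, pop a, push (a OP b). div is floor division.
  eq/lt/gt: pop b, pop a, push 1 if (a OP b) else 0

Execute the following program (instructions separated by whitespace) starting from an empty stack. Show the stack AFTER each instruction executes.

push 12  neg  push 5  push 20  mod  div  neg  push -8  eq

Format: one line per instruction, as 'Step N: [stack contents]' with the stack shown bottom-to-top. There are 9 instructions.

Step 1: [12]
Step 2: [-12]
Step 3: [-12, 5]
Step 4: [-12, 5, 20]
Step 5: [-12, 5]
Step 6: [-3]
Step 7: [3]
Step 8: [3, -8]
Step 9: [0]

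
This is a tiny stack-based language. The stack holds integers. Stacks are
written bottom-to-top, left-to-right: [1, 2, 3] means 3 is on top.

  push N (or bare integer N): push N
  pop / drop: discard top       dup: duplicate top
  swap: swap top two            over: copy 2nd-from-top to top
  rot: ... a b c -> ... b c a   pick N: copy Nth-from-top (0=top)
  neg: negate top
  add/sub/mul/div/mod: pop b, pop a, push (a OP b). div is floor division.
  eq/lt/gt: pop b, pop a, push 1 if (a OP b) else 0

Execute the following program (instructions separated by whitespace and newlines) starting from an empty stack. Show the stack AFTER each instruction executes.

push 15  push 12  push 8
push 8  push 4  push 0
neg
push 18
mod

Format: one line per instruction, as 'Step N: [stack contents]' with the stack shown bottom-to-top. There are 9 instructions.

Step 1: [15]
Step 2: [15, 12]
Step 3: [15, 12, 8]
Step 4: [15, 12, 8, 8]
Step 5: [15, 12, 8, 8, 4]
Step 6: [15, 12, 8, 8, 4, 0]
Step 7: [15, 12, 8, 8, 4, 0]
Step 8: [15, 12, 8, 8, 4, 0, 18]
Step 9: [15, 12, 8, 8, 4, 0]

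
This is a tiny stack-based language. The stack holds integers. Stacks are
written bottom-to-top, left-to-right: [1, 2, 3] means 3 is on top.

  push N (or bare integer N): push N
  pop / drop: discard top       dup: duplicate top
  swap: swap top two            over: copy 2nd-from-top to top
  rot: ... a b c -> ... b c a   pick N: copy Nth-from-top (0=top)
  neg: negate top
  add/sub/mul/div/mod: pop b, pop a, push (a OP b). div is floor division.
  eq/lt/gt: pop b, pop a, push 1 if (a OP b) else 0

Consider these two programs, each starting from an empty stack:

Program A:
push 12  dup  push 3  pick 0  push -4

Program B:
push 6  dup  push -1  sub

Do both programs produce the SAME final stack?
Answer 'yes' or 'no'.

Program A trace:
  After 'push 12': [12]
  After 'dup': [12, 12]
  After 'push 3': [12, 12, 3]
  After 'pick 0': [12, 12, 3, 3]
  After 'push -4': [12, 12, 3, 3, -4]
Program A final stack: [12, 12, 3, 3, -4]

Program B trace:
  After 'push 6': [6]
  After 'dup': [6, 6]
  After 'push -1': [6, 6, -1]
  After 'sub': [6, 7]
Program B final stack: [6, 7]
Same: no

Answer: no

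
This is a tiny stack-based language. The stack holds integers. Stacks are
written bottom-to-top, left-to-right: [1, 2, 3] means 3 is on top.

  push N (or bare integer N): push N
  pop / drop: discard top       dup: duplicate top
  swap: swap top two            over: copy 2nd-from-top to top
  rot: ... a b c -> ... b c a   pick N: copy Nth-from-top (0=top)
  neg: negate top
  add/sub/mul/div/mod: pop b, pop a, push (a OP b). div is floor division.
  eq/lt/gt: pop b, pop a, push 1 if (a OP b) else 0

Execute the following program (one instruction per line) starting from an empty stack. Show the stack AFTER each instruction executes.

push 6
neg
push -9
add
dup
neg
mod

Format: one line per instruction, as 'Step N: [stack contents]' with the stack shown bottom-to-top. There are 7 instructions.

Step 1: [6]
Step 2: [-6]
Step 3: [-6, -9]
Step 4: [-15]
Step 5: [-15, -15]
Step 6: [-15, 15]
Step 7: [0]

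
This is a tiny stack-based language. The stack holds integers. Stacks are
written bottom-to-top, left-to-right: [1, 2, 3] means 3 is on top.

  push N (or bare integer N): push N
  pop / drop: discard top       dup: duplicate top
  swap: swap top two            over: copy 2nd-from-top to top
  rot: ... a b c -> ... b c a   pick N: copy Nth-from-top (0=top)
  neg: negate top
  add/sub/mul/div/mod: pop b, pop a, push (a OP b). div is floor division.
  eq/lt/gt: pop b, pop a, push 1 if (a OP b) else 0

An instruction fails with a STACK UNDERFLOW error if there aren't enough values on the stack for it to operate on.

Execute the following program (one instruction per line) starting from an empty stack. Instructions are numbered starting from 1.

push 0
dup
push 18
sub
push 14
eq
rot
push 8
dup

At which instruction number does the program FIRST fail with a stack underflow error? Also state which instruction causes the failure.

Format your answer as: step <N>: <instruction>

Answer: step 7: rot

Derivation:
Step 1 ('push 0'): stack = [0], depth = 1
Step 2 ('dup'): stack = [0, 0], depth = 2
Step 3 ('push 18'): stack = [0, 0, 18], depth = 3
Step 4 ('sub'): stack = [0, -18], depth = 2
Step 5 ('push 14'): stack = [0, -18, 14], depth = 3
Step 6 ('eq'): stack = [0, 0], depth = 2
Step 7 ('rot'): needs 3 value(s) but depth is 2 — STACK UNDERFLOW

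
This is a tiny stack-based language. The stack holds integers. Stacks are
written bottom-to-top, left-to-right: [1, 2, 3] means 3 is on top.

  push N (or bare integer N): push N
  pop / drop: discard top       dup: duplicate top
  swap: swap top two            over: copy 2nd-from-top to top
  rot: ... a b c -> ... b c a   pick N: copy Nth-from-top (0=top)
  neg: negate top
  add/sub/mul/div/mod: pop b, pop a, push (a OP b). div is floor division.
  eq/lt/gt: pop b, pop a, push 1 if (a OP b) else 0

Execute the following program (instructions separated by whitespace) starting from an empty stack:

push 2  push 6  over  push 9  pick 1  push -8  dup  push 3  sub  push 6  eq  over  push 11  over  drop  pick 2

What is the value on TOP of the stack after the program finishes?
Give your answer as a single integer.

After 'push 2': [2]
After 'push 6': [2, 6]
After 'over': [2, 6, 2]
After 'push 9': [2, 6, 2, 9]
After 'pick 1': [2, 6, 2, 9, 2]
After 'push -8': [2, 6, 2, 9, 2, -8]
After 'dup': [2, 6, 2, 9, 2, -8, -8]
After 'push 3': [2, 6, 2, 9, 2, -8, -8, 3]
After 'sub': [2, 6, 2, 9, 2, -8, -11]
After 'push 6': [2, 6, 2, 9, 2, -8, -11, 6]
After 'eq': [2, 6, 2, 9, 2, -8, 0]
After 'over': [2, 6, 2, 9, 2, -8, 0, -8]
After 'push 11': [2, 6, 2, 9, 2, -8, 0, -8, 11]
After 'over': [2, 6, 2, 9, 2, -8, 0, -8, 11, -8]
After 'drop': [2, 6, 2, 9, 2, -8, 0, -8, 11]
After 'pick 2': [2, 6, 2, 9, 2, -8, 0, -8, 11, 0]

Answer: 0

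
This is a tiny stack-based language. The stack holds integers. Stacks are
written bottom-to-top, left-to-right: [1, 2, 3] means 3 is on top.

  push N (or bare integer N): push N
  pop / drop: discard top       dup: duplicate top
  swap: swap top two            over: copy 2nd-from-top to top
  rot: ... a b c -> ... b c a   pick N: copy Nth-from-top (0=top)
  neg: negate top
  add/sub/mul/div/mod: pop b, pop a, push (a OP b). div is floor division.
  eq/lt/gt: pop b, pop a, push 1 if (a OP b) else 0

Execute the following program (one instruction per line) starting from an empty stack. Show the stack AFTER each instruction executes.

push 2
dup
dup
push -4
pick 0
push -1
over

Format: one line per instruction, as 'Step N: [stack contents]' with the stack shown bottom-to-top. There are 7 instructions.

Step 1: [2]
Step 2: [2, 2]
Step 3: [2, 2, 2]
Step 4: [2, 2, 2, -4]
Step 5: [2, 2, 2, -4, -4]
Step 6: [2, 2, 2, -4, -4, -1]
Step 7: [2, 2, 2, -4, -4, -1, -4]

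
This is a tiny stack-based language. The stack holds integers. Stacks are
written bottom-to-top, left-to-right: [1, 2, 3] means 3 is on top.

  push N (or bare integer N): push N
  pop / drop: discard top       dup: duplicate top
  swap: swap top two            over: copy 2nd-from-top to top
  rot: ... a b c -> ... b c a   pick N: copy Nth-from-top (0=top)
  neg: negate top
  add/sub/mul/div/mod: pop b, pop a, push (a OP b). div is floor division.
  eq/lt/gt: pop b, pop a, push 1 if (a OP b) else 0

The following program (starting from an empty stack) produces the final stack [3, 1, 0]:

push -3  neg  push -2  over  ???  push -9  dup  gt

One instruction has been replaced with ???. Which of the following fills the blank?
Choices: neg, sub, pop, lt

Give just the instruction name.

Answer: lt

Derivation:
Stack before ???: [3, -2, 3]
Stack after ???:  [3, 1]
Checking each choice:
  neg: produces [3, -2, -3, 0]
  sub: produces [3, -5, 0]
  pop: produces [3, -2, 0]
  lt: MATCH


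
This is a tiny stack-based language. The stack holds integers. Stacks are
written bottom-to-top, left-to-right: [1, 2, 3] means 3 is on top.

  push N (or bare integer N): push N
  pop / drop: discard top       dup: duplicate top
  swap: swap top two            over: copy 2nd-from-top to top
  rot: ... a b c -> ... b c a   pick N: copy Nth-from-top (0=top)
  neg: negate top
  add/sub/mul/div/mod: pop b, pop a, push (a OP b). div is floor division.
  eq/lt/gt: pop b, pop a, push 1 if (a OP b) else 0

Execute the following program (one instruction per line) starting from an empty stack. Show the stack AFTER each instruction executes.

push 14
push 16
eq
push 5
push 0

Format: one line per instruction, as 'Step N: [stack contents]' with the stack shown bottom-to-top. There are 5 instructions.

Step 1: [14]
Step 2: [14, 16]
Step 3: [0]
Step 4: [0, 5]
Step 5: [0, 5, 0]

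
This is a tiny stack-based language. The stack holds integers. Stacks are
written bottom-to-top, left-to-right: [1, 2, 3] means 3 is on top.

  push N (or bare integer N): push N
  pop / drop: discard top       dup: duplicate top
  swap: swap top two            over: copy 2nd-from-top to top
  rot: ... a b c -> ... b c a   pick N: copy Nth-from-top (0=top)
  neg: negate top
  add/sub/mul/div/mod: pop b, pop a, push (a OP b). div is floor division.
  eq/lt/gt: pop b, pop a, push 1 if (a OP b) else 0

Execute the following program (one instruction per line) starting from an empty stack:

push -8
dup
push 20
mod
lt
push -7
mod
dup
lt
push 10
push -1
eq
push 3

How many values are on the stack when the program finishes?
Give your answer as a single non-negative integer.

After 'push -8': stack = [-8] (depth 1)
After 'dup': stack = [-8, -8] (depth 2)
After 'push 20': stack = [-8, -8, 20] (depth 3)
After 'mod': stack = [-8, 12] (depth 2)
After 'lt': stack = [1] (depth 1)
After 'push -7': stack = [1, -7] (depth 2)
After 'mod': stack = [-6] (depth 1)
After 'dup': stack = [-6, -6] (depth 2)
After 'lt': stack = [0] (depth 1)
After 'push 10': stack = [0, 10] (depth 2)
After 'push -1': stack = [0, 10, -1] (depth 3)
After 'eq': stack = [0, 0] (depth 2)
After 'push 3': stack = [0, 0, 3] (depth 3)

Answer: 3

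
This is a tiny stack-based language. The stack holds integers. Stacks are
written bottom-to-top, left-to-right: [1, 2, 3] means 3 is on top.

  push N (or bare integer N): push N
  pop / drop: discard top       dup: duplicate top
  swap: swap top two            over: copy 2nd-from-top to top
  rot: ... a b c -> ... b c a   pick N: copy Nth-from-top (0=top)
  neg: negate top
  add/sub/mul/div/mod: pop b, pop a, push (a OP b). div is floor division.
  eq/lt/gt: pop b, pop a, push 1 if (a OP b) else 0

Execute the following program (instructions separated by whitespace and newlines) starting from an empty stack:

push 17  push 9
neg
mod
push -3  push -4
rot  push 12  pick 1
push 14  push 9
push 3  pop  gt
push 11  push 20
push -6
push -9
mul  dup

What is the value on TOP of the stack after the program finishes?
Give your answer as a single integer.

After 'push 17': [17]
After 'push 9': [17, 9]
After 'neg': [17, -9]
After 'mod': [-1]
After 'push -3': [-1, -3]
After 'push -4': [-1, -3, -4]
After 'rot': [-3, -4, -1]
After 'push 12': [-3, -4, -1, 12]
After 'pick 1': [-3, -4, -1, 12, -1]
After 'push 14': [-3, -4, -1, 12, -1, 14]
After 'push 9': [-3, -4, -1, 12, -1, 14, 9]
After 'push 3': [-3, -4, -1, 12, -1, 14, 9, 3]
After 'pop': [-3, -4, -1, 12, -1, 14, 9]
After 'gt': [-3, -4, -1, 12, -1, 1]
After 'push 11': [-3, -4, -1, 12, -1, 1, 11]
After 'push 20': [-3, -4, -1, 12, -1, 1, 11, 20]
After 'push -6': [-3, -4, -1, 12, -1, 1, 11, 20, -6]
After 'push -9': [-3, -4, -1, 12, -1, 1, 11, 20, -6, -9]
After 'mul': [-3, -4, -1, 12, -1, 1, 11, 20, 54]
After 'dup': [-3, -4, -1, 12, -1, 1, 11, 20, 54, 54]

Answer: 54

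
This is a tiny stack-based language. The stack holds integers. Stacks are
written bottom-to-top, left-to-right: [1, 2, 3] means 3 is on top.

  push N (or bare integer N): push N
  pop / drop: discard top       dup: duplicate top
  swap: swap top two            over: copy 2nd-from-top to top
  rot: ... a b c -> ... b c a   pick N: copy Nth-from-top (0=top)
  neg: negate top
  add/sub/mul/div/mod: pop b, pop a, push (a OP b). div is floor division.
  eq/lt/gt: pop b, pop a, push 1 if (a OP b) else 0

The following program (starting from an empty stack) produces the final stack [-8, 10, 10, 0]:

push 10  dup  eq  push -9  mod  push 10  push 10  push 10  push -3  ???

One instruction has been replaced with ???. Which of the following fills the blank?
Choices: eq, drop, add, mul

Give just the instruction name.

Answer: eq

Derivation:
Stack before ???: [-8, 10, 10, 10, -3]
Stack after ???:  [-8, 10, 10, 0]
Checking each choice:
  eq: MATCH
  drop: produces [-8, 10, 10, 10]
  add: produces [-8, 10, 10, 7]
  mul: produces [-8, 10, 10, -30]


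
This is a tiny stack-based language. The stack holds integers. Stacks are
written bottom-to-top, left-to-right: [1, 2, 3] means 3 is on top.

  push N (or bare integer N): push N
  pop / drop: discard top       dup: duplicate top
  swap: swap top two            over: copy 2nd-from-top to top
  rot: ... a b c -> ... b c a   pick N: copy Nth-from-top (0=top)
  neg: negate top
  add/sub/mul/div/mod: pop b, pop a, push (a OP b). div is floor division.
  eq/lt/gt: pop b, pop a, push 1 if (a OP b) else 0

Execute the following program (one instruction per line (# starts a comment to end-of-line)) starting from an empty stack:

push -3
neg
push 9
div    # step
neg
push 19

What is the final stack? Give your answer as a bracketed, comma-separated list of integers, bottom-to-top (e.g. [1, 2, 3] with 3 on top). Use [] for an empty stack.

Answer: [0, 19]

Derivation:
After 'push -3': [-3]
After 'neg': [3]
After 'push 9': [3, 9]
After 'div': [0]
After 'neg': [0]
After 'push 19': [0, 19]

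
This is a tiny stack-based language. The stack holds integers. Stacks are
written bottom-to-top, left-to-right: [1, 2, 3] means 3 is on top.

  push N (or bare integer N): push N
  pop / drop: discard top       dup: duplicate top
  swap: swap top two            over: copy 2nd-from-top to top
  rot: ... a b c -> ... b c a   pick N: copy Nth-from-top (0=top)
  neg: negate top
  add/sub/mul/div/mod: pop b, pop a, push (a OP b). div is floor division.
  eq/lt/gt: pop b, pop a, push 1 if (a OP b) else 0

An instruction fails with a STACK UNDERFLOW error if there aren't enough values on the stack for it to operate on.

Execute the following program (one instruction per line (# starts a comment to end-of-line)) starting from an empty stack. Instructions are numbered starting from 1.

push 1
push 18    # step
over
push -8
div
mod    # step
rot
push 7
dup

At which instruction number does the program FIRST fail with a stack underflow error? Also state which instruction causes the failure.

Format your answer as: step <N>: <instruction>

Step 1 ('push 1'): stack = [1], depth = 1
Step 2 ('push 18'): stack = [1, 18], depth = 2
Step 3 ('over'): stack = [1, 18, 1], depth = 3
Step 4 ('push -8'): stack = [1, 18, 1, -8], depth = 4
Step 5 ('div'): stack = [1, 18, -1], depth = 3
Step 6 ('mod'): stack = [1, 0], depth = 2
Step 7 ('rot'): needs 3 value(s) but depth is 2 — STACK UNDERFLOW

Answer: step 7: rot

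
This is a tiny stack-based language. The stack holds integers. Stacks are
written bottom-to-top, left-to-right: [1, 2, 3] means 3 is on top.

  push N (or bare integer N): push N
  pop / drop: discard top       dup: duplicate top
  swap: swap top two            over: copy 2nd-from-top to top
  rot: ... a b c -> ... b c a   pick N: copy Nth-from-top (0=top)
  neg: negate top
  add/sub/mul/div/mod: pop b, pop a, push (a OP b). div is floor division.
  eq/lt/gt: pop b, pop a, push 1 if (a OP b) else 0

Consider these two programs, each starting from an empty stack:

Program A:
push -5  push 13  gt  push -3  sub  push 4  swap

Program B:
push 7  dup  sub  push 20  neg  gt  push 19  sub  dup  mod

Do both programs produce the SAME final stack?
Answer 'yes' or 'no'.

Program A trace:
  After 'push -5': [-5]
  After 'push 13': [-5, 13]
  After 'gt': [0]
  After 'push -3': [0, -3]
  After 'sub': [3]
  After 'push 4': [3, 4]
  After 'swap': [4, 3]
Program A final stack: [4, 3]

Program B trace:
  After 'push 7': [7]
  After 'dup': [7, 7]
  After 'sub': [0]
  After 'push 20': [0, 20]
  After 'neg': [0, -20]
  After 'gt': [1]
  After 'push 19': [1, 19]
  After 'sub': [-18]
  After 'dup': [-18, -18]
  After 'mod': [0]
Program B final stack: [0]
Same: no

Answer: no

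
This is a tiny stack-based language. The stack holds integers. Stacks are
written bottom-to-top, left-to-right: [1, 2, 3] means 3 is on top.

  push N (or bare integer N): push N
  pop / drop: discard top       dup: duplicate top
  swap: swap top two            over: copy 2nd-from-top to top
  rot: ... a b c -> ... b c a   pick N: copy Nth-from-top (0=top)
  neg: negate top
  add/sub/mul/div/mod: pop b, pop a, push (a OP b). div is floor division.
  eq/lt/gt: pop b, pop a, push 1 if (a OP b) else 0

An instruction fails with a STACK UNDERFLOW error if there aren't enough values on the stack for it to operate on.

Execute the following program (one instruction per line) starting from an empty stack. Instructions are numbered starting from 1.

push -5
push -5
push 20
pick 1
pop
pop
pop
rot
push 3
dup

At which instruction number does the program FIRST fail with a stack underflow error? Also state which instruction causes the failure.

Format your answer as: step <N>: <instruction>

Step 1 ('push -5'): stack = [-5], depth = 1
Step 2 ('push -5'): stack = [-5, -5], depth = 2
Step 3 ('push 20'): stack = [-5, -5, 20], depth = 3
Step 4 ('pick 1'): stack = [-5, -5, 20, -5], depth = 4
Step 5 ('pop'): stack = [-5, -5, 20], depth = 3
Step 6 ('pop'): stack = [-5, -5], depth = 2
Step 7 ('pop'): stack = [-5], depth = 1
Step 8 ('rot'): needs 3 value(s) but depth is 1 — STACK UNDERFLOW

Answer: step 8: rot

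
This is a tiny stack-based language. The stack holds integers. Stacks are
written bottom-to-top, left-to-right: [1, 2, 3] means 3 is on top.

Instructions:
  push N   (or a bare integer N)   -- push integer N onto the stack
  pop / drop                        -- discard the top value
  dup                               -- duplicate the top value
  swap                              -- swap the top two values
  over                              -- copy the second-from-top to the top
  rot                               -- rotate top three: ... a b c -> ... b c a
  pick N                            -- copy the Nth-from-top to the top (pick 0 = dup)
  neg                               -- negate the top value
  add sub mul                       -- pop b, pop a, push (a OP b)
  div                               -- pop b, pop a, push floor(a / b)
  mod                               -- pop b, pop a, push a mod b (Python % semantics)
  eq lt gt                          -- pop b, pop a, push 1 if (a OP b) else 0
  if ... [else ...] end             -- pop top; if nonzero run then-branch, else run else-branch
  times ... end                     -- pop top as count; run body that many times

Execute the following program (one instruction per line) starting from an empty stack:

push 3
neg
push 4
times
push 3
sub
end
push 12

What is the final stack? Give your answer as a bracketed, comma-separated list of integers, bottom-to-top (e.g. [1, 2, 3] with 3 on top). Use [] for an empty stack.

Answer: [-15, 12]

Derivation:
After 'push 3': [3]
After 'neg': [-3]
After 'push 4': [-3, 4]
After 'times': [-3]
After 'push 3': [-3, 3]
After 'sub': [-6]
After 'push 3': [-6, 3]
After 'sub': [-9]
After 'push 3': [-9, 3]
After 'sub': [-12]
After 'push 3': [-12, 3]
After 'sub': [-15]
After 'push 12': [-15, 12]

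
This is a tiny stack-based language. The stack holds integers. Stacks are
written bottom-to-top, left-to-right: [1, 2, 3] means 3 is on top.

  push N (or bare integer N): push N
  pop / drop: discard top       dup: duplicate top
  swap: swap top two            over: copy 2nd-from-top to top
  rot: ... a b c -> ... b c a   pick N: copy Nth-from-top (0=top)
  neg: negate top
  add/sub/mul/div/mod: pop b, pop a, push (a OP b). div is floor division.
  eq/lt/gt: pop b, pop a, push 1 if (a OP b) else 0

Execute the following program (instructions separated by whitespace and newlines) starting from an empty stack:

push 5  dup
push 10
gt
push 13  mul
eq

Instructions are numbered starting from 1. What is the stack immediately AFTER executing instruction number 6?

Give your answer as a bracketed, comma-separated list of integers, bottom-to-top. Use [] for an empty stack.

Step 1 ('push 5'): [5]
Step 2 ('dup'): [5, 5]
Step 3 ('push 10'): [5, 5, 10]
Step 4 ('gt'): [5, 0]
Step 5 ('push 13'): [5, 0, 13]
Step 6 ('mul'): [5, 0]

Answer: [5, 0]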